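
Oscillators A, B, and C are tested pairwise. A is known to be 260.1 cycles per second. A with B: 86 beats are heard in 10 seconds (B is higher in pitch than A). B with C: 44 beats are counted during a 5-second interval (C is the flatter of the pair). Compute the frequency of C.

259.9 Hz

A–B: Beat frequency = 86/10 = 8.6 Hz.
B is above A, so f_B = 260.1 + 8.6 = 268.7 Hz.
B–C: Beat frequency = 44/5 = 8.8 Hz.
C is below B, so f_C = 268.7 − 8.8 = 259.9 Hz.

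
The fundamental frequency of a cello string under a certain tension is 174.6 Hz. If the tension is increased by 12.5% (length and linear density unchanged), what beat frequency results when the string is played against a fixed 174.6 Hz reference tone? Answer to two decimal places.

10.59 Hz

For a string, f ∝ √T, so the new frequency is 174.6·√1.125 = 185.1913 Hz.
f_beat = |185.1913 − 174.6| = 10.59 Hz.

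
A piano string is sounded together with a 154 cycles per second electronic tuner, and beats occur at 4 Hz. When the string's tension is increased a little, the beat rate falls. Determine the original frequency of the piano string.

150 Hz

|f − 154| = 4, so the piano string was at either 150 Hz or 158 Hz.
Higher tension means higher frequency; the adjustment raises the piano string's frequency.
The beat rate fell, so the adjustment moved the piano string toward 154 Hz — it must have started below the reference.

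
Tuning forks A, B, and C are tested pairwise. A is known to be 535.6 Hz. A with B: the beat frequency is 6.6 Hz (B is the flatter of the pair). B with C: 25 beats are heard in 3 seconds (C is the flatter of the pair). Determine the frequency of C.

B is below A, so f_B = 535.6 − 6.6 = 529 Hz.
B–C: Beat frequency = 25/3 = 8.3333 Hz.
C is below B, so f_C = 529 − 8.3333 = 520.6667 Hz.

520.6667 Hz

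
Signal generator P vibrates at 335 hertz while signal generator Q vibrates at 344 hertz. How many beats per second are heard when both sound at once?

The beat frequency equals the magnitude of the frequency difference.
|335 − 344| = 9 Hz.

9 Hz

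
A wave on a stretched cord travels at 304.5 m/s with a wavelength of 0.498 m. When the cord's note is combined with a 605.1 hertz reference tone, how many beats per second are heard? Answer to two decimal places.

6.35 Hz

Source frequency f = v/λ = 304.5/0.498 = 611.4458 Hz.
f_beat = |611.4458 − 605.1| = 6.35 Hz.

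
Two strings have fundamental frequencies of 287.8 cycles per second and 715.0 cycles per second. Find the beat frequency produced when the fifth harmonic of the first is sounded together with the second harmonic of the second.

Fifth harmonic of the first: 5·287.8 = 1439.0 Hz.
Second harmonic of the second: 2·715.0 = 1430.0 Hz.
f_beat = |1439.0 − 1430.0| = 9.0 Hz.

9.0 Hz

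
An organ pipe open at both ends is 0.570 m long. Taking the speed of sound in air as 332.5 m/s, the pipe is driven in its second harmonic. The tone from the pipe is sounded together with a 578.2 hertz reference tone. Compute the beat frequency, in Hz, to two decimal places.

5.13 Hz

Open pipe: f_n = n·v/(2L) = 2·332.5/(2·0.570) = 583.3333 Hz.
f_beat = |583.3333 − 578.2| = 5.13 Hz.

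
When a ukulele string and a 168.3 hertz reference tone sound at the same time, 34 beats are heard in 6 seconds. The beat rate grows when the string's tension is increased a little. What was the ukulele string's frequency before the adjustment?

173.9667 Hz

Beat frequency = 34/6 = 5.6667 Hz.
|f − 168.3| = 5.6667, so the ukulele string was at either 162.6333 Hz or 173.9667 Hz.
Higher tension means higher frequency; the adjustment raises the ukulele string's frequency.
The beat rate rose, so the adjustment moved the ukulele string further from 168.3 Hz — it was already above the reference.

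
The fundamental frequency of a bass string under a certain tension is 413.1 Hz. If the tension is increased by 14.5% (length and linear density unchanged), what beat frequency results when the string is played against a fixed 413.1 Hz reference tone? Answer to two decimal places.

28.94 Hz

For a string, f ∝ √T, so the new frequency is 413.1·√1.145 = 442.0363 Hz.
f_beat = |442.0363 − 413.1| = 28.94 Hz.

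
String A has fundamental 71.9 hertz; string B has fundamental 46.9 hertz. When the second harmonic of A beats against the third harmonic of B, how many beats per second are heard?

3.1 Hz

Second harmonic of the first: 2·71.9 = 143.8 Hz.
Third harmonic of the second: 3·46.9 = 140.7 Hz.
f_beat = |143.8 − 140.7| = 3.1 Hz.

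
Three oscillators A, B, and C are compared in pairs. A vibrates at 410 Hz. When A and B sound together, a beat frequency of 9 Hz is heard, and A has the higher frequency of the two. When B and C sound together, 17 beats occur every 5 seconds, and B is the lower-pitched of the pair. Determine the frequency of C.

404.4 Hz

B is below A, so f_B = 410 − 9 = 401 Hz.
B–C: Beat frequency = 17/5 = 3.4 Hz.
C is above B, so f_C = 401 + 3.4 = 404.4 Hz.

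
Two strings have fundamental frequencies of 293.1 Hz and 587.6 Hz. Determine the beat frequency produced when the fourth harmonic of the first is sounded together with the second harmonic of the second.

Fourth harmonic of the first: 4·293.1 = 1172.4 Hz.
Second harmonic of the second: 2·587.6 = 1175.2 Hz.
f_beat = |1172.4 − 1175.2| = 2.8 Hz.

2.8 Hz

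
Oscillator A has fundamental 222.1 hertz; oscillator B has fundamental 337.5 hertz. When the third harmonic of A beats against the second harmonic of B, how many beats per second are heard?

Third harmonic of the first: 3·222.1 = 666.3 Hz.
Second harmonic of the second: 2·337.5 = 675.0 Hz.
f_beat = |666.3 − 675.0| = 8.7 Hz.

8.7 Hz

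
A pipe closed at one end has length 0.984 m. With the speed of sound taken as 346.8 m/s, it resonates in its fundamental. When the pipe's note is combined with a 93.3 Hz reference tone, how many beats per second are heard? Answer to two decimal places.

5.19 Hz

Closed pipe (odd harmonics): f_n = n·v/(4L) = 1·346.8/(4·0.984) = 88.1098 Hz.
f_beat = |88.1098 − 93.3| = 5.19 Hz.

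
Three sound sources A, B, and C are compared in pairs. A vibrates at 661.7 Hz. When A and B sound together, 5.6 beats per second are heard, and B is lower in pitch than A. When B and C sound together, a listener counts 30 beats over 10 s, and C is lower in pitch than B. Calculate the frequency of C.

B is below A, so f_B = 661.7 − 5.6 = 656.1 Hz.
B–C: Beat frequency = 30/10 = 3 Hz.
C is below B, so f_C = 656.1 − 3 = 653.1 Hz.

653.1 Hz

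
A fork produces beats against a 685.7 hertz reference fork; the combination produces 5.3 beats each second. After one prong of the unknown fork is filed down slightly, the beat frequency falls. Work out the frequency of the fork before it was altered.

680.4 Hz

|f − 685.7| = 5.3, so the fork was at either 680.4 Hz or 691 Hz.
Filing a prong removes mass and raises the fork's frequency; the adjustment raises the fork's frequency.
The beat rate fell, so the adjustment moved the fork toward 685.7 Hz — it must have started below the reference.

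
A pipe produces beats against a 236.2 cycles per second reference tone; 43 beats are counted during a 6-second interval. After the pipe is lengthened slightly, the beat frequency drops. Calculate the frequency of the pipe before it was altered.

243.3667 Hz

Beat frequency = 43/6 = 7.1667 Hz.
|f − 236.2| = 7.1667, so the pipe was at either 229.0333 Hz or 243.3667 Hz.
A longer pipe has a lower fundamental; the adjustment lowers the pipe's frequency.
The beat rate fell, so the adjustment moved the pipe toward 236.2 Hz — it must have started above the reference.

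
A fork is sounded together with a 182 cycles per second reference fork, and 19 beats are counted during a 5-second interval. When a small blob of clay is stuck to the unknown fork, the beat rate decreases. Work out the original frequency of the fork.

185.8 Hz

Beat frequency = 19/5 = 3.8 Hz.
|f − 182| = 3.8, so the fork was at either 178.2 Hz or 185.8 Hz.
Adding mass to a fork lowers its frequency; the adjustment lowers the fork's frequency.
The beat rate fell, so the adjustment moved the fork toward 182 Hz — it must have started above the reference.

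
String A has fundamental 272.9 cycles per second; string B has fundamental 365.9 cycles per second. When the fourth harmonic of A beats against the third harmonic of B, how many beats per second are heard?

Fourth harmonic of the first: 4·272.9 = 1091.6 Hz.
Third harmonic of the second: 3·365.9 = 1097.7 Hz.
f_beat = |1091.6 − 1097.7| = 6.1 Hz.

6.1 Hz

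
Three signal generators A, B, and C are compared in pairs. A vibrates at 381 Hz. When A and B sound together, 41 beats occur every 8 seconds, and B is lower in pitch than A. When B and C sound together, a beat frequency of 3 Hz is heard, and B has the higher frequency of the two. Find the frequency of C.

A–B: Beat frequency = 41/8 = 5.125 Hz.
B is below A, so f_B = 381 − 5.125 = 375.875 Hz.
C is below B, so f_C = 375.875 − 3 = 372.875 Hz.

372.875 Hz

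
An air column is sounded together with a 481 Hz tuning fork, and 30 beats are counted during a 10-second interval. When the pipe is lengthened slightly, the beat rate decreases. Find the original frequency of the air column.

Beat frequency = 30/10 = 3 Hz.
|f − 481| = 3, so the air column was at either 478 Hz or 484 Hz.
A longer pipe has a lower fundamental; the adjustment lowers the air column's frequency.
The beat rate fell, so the adjustment moved the air column toward 481 Hz — it must have started above the reference.

484 Hz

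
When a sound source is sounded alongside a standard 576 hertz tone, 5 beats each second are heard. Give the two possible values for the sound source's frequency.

|f − 576| = 5, so f = 576 ± 5.

571 Hz or 581 Hz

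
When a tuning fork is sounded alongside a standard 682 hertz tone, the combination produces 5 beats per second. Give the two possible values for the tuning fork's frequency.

677 Hz or 687 Hz

|f − 682| = 5, so f = 682 ± 5.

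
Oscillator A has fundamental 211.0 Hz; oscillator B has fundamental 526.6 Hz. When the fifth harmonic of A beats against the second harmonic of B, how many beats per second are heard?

Fifth harmonic of the first: 5·211.0 = 1055.0 Hz.
Second harmonic of the second: 2·526.6 = 1053.2 Hz.
f_beat = |1055.0 − 1053.2| = 1.8 Hz.

1.8 Hz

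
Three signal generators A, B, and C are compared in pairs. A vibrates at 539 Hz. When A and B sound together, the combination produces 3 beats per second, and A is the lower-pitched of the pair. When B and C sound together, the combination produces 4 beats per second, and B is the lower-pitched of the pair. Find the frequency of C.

B is above A, so f_B = 539 + 3 = 542 Hz.
C is above B, so f_C = 542 + 4 = 546 Hz.

546 Hz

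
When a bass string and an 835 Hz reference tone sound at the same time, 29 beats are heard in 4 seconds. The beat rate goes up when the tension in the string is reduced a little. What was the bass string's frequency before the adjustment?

827.75 Hz

Beat frequency = 29/4 = 7.25 Hz.
|f − 835| = 7.25, so the bass string was at either 827.75 Hz or 842.25 Hz.
Lower tension means lower frequency; the adjustment lowers the bass string's frequency.
The beat rate rose, so the adjustment moved the bass string further from 835 Hz — it was already below the reference.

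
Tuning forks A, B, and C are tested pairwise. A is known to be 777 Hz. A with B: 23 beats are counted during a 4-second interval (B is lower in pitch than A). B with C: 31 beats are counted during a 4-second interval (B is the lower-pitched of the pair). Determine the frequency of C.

779 Hz

A–B: Beat frequency = 23/4 = 5.75 Hz.
B is below A, so f_B = 777 − 5.75 = 771.25 Hz.
B–C: Beat frequency = 31/4 = 7.75 Hz.
C is above B, so f_C = 771.25 + 7.75 = 779 Hz.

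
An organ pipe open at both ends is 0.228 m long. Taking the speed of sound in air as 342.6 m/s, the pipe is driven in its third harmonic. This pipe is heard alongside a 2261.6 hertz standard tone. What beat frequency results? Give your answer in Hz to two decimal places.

Open pipe: f_n = n·v/(2L) = 3·342.6/(2·0.228) = 2253.9474 Hz.
f_beat = |2253.9474 − 2261.6| = 7.65 Hz.

7.65 Hz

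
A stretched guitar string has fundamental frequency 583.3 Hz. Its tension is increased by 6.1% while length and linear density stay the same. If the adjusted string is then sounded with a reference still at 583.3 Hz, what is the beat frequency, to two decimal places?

17.53 Hz

For a string, f ∝ √T, so the new frequency is 583.3·√1.061 = 600.8273 Hz.
f_beat = |600.8273 − 583.3| = 17.53 Hz.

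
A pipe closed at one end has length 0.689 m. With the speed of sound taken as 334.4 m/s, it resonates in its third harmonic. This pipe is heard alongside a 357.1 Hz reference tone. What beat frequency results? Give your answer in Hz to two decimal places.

Closed pipe (odd harmonics): f_n = n·v/(4L) = 3·334.4/(4·0.689) = 364.0058 Hz.
f_beat = |364.0058 − 357.1| = 6.91 Hz.

6.91 Hz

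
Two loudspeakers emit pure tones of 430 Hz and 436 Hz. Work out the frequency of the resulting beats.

6 Hz

f_beat = |f₁ − f₂|.
|430 − 436| = 6 Hz.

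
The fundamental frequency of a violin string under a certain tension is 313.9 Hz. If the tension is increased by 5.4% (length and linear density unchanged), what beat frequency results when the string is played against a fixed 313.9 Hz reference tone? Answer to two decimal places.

For a string, f ∝ √T, so the new frequency is 313.9·√1.054 = 322.2639 Hz.
f_beat = |322.2639 − 313.9| = 8.36 Hz.

8.36 Hz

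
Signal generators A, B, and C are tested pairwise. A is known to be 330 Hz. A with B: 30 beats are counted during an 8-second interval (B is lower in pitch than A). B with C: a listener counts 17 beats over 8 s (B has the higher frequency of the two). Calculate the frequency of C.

324.125 Hz

A–B: Beat frequency = 30/8 = 3.75 Hz.
B is below A, so f_B = 330 − 3.75 = 326.25 Hz.
B–C: Beat frequency = 17/8 = 2.125 Hz.
C is below B, so f_C = 326.25 − 2.125 = 324.125 Hz.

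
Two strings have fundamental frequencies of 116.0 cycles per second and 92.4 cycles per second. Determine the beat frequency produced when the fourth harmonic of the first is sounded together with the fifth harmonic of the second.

2.0 Hz

Fourth harmonic of the first: 4·116.0 = 464.0 Hz.
Fifth harmonic of the second: 5·92.4 = 462.0 Hz.
f_beat = |464.0 − 462.0| = 2.0 Hz.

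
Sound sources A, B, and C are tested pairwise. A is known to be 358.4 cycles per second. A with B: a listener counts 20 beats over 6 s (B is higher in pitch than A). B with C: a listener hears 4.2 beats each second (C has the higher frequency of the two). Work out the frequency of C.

A–B: Beat frequency = 20/6 = 3.3333 Hz.
B is above A, so f_B = 358.4 + 3.3333 = 361.7333 Hz.
C is above B, so f_C = 361.7333 + 4.2 = 365.9333 Hz.

365.9333 Hz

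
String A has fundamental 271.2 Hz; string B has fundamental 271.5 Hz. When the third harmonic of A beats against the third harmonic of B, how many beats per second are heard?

0.9 Hz

Third harmonic of the first: 3·271.2 = 813.6 Hz.
Third harmonic of the second: 3·271.5 = 814.5 Hz.
f_beat = |813.6 − 814.5| = 0.9 Hz.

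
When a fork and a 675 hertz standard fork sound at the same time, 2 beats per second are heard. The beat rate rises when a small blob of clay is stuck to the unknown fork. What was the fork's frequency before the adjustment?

673 Hz

|f − 675| = 2, so the fork was at either 673 Hz or 677 Hz.
Adding mass to a fork lowers its frequency; the adjustment lowers the fork's frequency.
The beat rate rose, so the adjustment moved the fork further from 675 Hz — it was already below the reference.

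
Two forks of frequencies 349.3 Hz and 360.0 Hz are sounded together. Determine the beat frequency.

The beat frequency equals the magnitude of the frequency difference.
|349.3 − 360.0| = 10.7 Hz.

10.7 Hz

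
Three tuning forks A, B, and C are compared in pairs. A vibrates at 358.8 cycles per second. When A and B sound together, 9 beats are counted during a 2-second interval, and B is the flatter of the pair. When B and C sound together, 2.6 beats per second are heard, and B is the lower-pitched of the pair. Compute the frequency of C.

A–B: Beat frequency = 9/2 = 4.5 Hz.
B is below A, so f_B = 358.8 − 4.5 = 354.3 Hz.
C is above B, so f_C = 354.3 + 2.6 = 356.9 Hz.

356.9 Hz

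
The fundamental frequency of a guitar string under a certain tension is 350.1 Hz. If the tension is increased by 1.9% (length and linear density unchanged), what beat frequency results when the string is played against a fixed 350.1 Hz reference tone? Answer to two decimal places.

For a string, f ∝ √T, so the new frequency is 350.1·√1.019 = 353.4103 Hz.
f_beat = |353.4103 − 350.1| = 3.31 Hz.

3.31 Hz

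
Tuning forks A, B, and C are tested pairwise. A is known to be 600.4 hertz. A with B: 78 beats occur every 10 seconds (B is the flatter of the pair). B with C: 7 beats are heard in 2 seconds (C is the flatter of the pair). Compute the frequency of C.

A–B: Beat frequency = 78/10 = 7.8 Hz.
B is below A, so f_B = 600.4 − 7.8 = 592.6 Hz.
B–C: Beat frequency = 7/2 = 3.5 Hz.
C is below B, so f_C = 592.6 − 3.5 = 589.1 Hz.

589.1 Hz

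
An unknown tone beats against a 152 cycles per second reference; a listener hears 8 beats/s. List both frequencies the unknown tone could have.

|f − 152| = 8, so f = 152 ± 8.

144 Hz or 160 Hz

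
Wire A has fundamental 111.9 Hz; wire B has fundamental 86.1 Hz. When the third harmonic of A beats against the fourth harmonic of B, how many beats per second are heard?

Third harmonic of the first: 3·111.9 = 335.7 Hz.
Fourth harmonic of the second: 4·86.1 = 344.4 Hz.
f_beat = |335.7 − 344.4| = 8.7 Hz.

8.7 Hz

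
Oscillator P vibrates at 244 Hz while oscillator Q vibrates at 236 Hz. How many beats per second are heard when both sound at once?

Beats arise from superposition of two nearby frequencies; the beat rate is |f₁ − f₂|.
|244 − 236| = 8 Hz.

8 Hz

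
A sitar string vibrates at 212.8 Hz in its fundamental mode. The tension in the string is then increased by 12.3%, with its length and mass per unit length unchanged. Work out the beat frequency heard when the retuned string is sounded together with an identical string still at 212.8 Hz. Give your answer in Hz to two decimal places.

For a string, f ∝ √T, so the new frequency is 212.8·√1.123 = 225.5078 Hz.
f_beat = |225.5078 − 212.8| = 12.71 Hz.

12.71 Hz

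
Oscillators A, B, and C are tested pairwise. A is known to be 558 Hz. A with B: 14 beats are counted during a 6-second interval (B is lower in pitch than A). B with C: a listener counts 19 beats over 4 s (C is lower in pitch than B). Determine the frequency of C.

550.9167 Hz

A–B: Beat frequency = 14/6 = 2.3333 Hz.
B is below A, so f_B = 558 − 2.3333 = 555.6667 Hz.
B–C: Beat frequency = 19/4 = 4.75 Hz.
C is below B, so f_C = 555.6667 − 4.75 = 550.9167 Hz.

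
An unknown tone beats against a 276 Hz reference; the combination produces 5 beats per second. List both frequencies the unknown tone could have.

|f − 276| = 5, so f = 276 ± 5.

271 Hz or 281 Hz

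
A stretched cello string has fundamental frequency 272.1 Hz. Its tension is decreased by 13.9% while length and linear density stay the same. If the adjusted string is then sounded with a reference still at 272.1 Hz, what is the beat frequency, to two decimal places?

For a string, f ∝ √T, so the new frequency is 272.1·√0.861 = 252.4818 Hz.
f_beat = |252.4818 − 272.1| = 19.62 Hz.

19.62 Hz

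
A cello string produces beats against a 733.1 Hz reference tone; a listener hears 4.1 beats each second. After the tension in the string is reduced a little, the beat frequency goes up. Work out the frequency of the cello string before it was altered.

729 Hz

|f − 733.1| = 4.1, so the cello string was at either 729 Hz or 737.2 Hz.
Lower tension means lower frequency; the adjustment lowers the cello string's frequency.
The beat rate rose, so the adjustment moved the cello string further from 733.1 Hz — it was already below the reference.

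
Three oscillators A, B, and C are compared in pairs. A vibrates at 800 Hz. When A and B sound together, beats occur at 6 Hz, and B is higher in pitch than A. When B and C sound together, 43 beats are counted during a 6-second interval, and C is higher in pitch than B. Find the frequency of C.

B is above A, so f_B = 800 + 6 = 806 Hz.
B–C: Beat frequency = 43/6 = 7.1667 Hz.
C is above B, so f_C = 806 + 7.1667 = 813.1667 Hz.

813.1667 Hz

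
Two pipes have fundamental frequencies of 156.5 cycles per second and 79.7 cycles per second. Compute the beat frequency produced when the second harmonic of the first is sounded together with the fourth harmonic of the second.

5.8 Hz

Second harmonic of the first: 2·156.5 = 313.0 Hz.
Fourth harmonic of the second: 4·79.7 = 318.8 Hz.
f_beat = |313.0 − 318.8| = 5.8 Hz.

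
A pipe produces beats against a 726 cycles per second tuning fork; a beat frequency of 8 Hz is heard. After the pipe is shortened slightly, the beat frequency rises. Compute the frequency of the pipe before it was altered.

|f − 726| = 8, so the pipe was at either 718 Hz or 734 Hz.
A shorter pipe has a higher fundamental; the adjustment raises the pipe's frequency.
The beat rate rose, so the adjustment moved the pipe further from 726 Hz — it was already above the reference.

734 Hz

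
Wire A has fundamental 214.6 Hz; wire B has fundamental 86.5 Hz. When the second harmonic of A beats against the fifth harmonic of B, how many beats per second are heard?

Second harmonic of the first: 2·214.6 = 429.2 Hz.
Fifth harmonic of the second: 5·86.5 = 432.5 Hz.
f_beat = |429.2 − 432.5| = 3.3 Hz.

3.3 Hz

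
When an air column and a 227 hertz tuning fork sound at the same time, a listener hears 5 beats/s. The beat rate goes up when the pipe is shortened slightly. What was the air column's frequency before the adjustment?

|f − 227| = 5, so the air column was at either 222 Hz or 232 Hz.
A shorter pipe has a higher fundamental; the adjustment raises the air column's frequency.
The beat rate rose, so the adjustment moved the air column further from 227 Hz — it was already above the reference.

232 Hz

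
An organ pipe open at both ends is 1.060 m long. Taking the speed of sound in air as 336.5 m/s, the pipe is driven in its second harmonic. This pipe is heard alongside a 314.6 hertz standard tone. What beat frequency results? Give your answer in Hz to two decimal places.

Open pipe: f_n = n·v/(2L) = 2·336.5/(2·1.060) = 317.4528 Hz.
f_beat = |317.4528 − 314.6| = 2.85 Hz.

2.85 Hz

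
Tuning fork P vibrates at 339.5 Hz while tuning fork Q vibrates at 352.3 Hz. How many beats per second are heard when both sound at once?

The beat frequency equals the magnitude of the frequency difference.
|339.5 − 352.3| = 12.8 Hz.

12.8 Hz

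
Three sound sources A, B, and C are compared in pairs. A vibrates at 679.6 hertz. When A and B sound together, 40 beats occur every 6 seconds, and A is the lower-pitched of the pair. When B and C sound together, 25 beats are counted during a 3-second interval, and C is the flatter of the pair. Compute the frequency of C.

A–B: Beat frequency = 40/6 = 6.6667 Hz.
B is above A, so f_B = 679.6 + 6.6667 = 686.2667 Hz.
B–C: Beat frequency = 25/3 = 8.3333 Hz.
C is below B, so f_C = 686.2667 − 8.3333 = 677.9333 Hz.

677.9333 Hz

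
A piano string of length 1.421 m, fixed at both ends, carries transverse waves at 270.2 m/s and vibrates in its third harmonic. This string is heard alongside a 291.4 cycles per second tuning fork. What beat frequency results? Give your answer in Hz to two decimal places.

6.18 Hz

For a string fixed at both ends, f_n = n·v/(2L) = 3·270.2/(2·1.421) = 285.2217 Hz.
f_beat = |285.2217 − 291.4| = 6.18 Hz.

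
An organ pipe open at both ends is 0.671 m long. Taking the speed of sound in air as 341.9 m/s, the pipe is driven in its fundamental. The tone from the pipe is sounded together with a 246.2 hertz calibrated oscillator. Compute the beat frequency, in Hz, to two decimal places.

8.57 Hz

Open pipe: f_n = n·v/(2L) = 1·341.9/(2·0.671) = 254.7690 Hz.
f_beat = |254.7690 − 246.2| = 8.57 Hz.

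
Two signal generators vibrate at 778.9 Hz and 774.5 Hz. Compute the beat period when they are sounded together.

0.227 s

f_beat = |778.9 − 774.5| = 4.4 Hz.
Beat period T = 1 / f_beat = 1 / 4.4 s.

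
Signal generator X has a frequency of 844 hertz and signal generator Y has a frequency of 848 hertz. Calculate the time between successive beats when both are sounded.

f_beat = |844 − 848| = 4 Hz.
Beat period T = 1 / f_beat = 1 / 4 s.

0.250 s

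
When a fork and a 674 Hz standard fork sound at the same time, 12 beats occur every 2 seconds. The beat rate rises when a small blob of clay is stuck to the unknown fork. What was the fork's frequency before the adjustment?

668 Hz

Beat frequency = 12/2 = 6 Hz.
|f − 674| = 6, so the fork was at either 668 Hz or 680 Hz.
Adding mass to a fork lowers its frequency; the adjustment lowers the fork's frequency.
The beat rate rose, so the adjustment moved the fork further from 674 Hz — it was already below the reference.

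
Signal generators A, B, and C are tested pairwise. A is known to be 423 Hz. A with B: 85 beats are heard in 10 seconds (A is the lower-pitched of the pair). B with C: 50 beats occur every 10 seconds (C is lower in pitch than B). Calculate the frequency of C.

426.5 Hz

A–B: Beat frequency = 85/10 = 8.5 Hz.
B is above A, so f_B = 423 + 8.5 = 431.5 Hz.
B–C: Beat frequency = 50/10 = 5 Hz.
C is below B, so f_C = 431.5 − 5 = 426.5 Hz.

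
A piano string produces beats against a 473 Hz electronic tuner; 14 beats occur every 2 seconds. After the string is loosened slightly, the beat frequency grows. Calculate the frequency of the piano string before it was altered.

466 Hz

Beat frequency = 14/2 = 7 Hz.
|f − 473| = 7, so the piano string was at either 466 Hz or 480 Hz.
Reducing tension lowers a string's frequency; the adjustment lowers the piano string's frequency.
The beat rate rose, so the adjustment moved the piano string further from 473 Hz — it was already below the reference.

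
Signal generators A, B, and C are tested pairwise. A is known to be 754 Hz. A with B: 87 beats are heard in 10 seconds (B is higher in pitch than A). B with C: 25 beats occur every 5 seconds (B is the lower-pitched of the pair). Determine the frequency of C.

A–B: Beat frequency = 87/10 = 8.7 Hz.
B is above A, so f_B = 754 + 8.7 = 762.7 Hz.
B–C: Beat frequency = 25/5 = 5 Hz.
C is above B, so f_C = 762.7 + 5 = 767.7 Hz.

767.7 Hz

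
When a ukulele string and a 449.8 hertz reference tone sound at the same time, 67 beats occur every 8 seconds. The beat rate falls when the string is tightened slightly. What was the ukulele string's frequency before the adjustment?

Beat frequency = 67/8 = 8.375 Hz.
|f − 449.8| = 8.375, so the ukulele string was at either 441.425 Hz or 458.175 Hz.
Increasing tension raises a string's frequency; the adjustment raises the ukulele string's frequency.
The beat rate fell, so the adjustment moved the ukulele string toward 449.8 Hz — it must have started below the reference.

441.425 Hz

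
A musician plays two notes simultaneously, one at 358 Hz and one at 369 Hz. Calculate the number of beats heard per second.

11 Hz

Beats arise from superposition of two nearby frequencies; the beat rate is |f₁ − f₂|.
|358 − 369| = 11 Hz.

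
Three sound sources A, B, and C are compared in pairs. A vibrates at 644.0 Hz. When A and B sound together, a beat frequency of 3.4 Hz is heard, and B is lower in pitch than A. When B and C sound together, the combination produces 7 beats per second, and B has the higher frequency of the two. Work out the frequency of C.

633.6 Hz

B is below A, so f_B = 644.0 − 3.4 = 640.6 Hz.
C is below B, so f_C = 640.6 − 7 = 633.6 Hz.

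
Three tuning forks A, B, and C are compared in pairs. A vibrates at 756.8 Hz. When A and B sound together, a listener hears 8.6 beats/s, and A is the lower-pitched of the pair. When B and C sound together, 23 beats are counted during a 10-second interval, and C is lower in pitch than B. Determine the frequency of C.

763.1 Hz

B is above A, so f_B = 756.8 + 8.6 = 765.4 Hz.
B–C: Beat frequency = 23/10 = 2.3 Hz.
C is below B, so f_C = 765.4 − 2.3 = 763.1 Hz.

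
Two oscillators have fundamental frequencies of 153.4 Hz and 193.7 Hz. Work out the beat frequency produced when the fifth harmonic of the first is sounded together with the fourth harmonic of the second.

7.8 Hz

Fifth harmonic of the first: 5·153.4 = 767.0 Hz.
Fourth harmonic of the second: 4·193.7 = 774.8 Hz.
f_beat = |767.0 − 774.8| = 7.8 Hz.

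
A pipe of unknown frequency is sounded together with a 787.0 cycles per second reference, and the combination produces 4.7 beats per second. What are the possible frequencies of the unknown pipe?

|f − 787.0| = 4.7, so f = 787.0 ± 4.7.

782.3 Hz or 791.7 Hz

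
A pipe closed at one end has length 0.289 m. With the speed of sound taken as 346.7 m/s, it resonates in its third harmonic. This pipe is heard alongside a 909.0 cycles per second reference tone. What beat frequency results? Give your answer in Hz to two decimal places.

9.26 Hz

Closed pipe (odd harmonics): f_n = n·v/(4L) = 3·346.7/(4·0.289) = 899.7405 Hz.
f_beat = |899.7405 − 909.0| = 9.26 Hz.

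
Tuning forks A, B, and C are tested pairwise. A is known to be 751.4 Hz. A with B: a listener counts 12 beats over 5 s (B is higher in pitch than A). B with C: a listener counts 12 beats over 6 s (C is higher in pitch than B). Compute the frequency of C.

A–B: Beat frequency = 12/5 = 2.4 Hz.
B is above A, so f_B = 751.4 + 2.4 = 753.8 Hz.
B–C: Beat frequency = 12/6 = 2 Hz.
C is above B, so f_C = 753.8 + 2 = 755.8 Hz.

755.8 Hz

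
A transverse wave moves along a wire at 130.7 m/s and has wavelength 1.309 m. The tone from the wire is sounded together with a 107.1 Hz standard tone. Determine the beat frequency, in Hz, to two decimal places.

7.25 Hz

Source frequency f = v/λ = 130.7/1.309 = 99.8472 Hz.
f_beat = |99.8472 − 107.1| = 7.25 Hz.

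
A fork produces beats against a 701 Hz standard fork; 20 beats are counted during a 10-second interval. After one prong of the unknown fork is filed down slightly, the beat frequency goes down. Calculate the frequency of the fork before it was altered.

699 Hz

Beat frequency = 20/10 = 2 Hz.
|f − 701| = 2, so the fork was at either 699 Hz or 703 Hz.
Filing a prong removes mass and raises the fork's frequency; the adjustment raises the fork's frequency.
The beat rate fell, so the adjustment moved the fork toward 701 Hz — it must have started below the reference.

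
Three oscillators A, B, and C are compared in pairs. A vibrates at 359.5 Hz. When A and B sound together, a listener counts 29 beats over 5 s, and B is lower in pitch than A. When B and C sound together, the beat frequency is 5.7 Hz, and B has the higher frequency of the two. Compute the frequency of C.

348 Hz

A–B: Beat frequency = 29/5 = 5.8 Hz.
B is below A, so f_B = 359.5 − 5.8 = 353.7 Hz.
C is below B, so f_C = 353.7 − 5.7 = 348 Hz.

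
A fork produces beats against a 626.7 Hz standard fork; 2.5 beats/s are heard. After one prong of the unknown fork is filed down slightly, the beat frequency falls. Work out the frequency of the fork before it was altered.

|f − 626.7| = 2.5, so the fork was at either 624.2 Hz or 629.2 Hz.
Filing a prong removes mass and raises the fork's frequency; the adjustment raises the fork's frequency.
The beat rate fell, so the adjustment moved the fork toward 626.7 Hz — it must have started below the reference.

624.2 Hz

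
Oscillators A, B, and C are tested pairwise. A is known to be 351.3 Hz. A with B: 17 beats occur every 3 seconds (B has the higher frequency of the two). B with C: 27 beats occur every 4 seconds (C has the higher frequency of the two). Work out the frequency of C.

363.7167 Hz

A–B: Beat frequency = 17/3 = 5.6667 Hz.
B is above A, so f_B = 351.3 + 5.6667 = 356.9667 Hz.
B–C: Beat frequency = 27/4 = 6.75 Hz.
C is above B, so f_C = 356.9667 + 6.75 = 363.7167 Hz.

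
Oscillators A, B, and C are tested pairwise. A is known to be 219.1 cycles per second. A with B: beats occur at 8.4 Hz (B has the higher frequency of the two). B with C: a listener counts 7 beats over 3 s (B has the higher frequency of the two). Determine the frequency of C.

B is above A, so f_B = 219.1 + 8.4 = 227.5 Hz.
B–C: Beat frequency = 7/3 = 2.3333 Hz.
C is below B, so f_C = 227.5 − 2.3333 = 225.1667 Hz.

225.1667 Hz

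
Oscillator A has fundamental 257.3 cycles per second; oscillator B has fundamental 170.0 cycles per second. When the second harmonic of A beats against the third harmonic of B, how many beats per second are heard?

4.6 Hz

Second harmonic of the first: 2·257.3 = 514.6 Hz.
Third harmonic of the second: 3·170.0 = 510.0 Hz.
f_beat = |514.6 − 510.0| = 4.6 Hz.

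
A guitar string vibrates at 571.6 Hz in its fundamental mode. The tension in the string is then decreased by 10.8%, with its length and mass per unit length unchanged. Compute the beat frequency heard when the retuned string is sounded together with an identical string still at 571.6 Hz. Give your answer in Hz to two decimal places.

For a string, f ∝ √T, so the new frequency is 571.6·√0.892 = 539.8519 Hz.
f_beat = |539.8519 − 571.6| = 31.75 Hz.

31.75 Hz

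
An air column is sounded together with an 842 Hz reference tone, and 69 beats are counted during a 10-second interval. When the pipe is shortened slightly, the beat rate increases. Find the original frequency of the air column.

848.9 Hz

Beat frequency = 69/10 = 6.9 Hz.
|f − 842| = 6.9, so the air column was at either 835.1 Hz or 848.9 Hz.
A shorter pipe has a higher fundamental; the adjustment raises the air column's frequency.
The beat rate rose, so the adjustment moved the air column further from 842 Hz — it was already above the reference.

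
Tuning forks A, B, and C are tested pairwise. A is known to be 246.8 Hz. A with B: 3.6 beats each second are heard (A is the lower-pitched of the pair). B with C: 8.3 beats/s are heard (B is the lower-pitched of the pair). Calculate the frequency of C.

258.7 Hz

B is above A, so f_B = 246.8 + 3.6 = 250.4 Hz.
C is above B, so f_C = 250.4 + 8.3 = 258.7 Hz.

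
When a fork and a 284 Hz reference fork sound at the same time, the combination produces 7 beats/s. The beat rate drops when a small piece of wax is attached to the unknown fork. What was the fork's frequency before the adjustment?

|f − 284| = 7, so the fork was at either 277 Hz or 291 Hz.
Loading a fork with wax lowers its frequency; the adjustment lowers the fork's frequency.
The beat rate fell, so the adjustment moved the fork toward 284 Hz — it must have started above the reference.

291 Hz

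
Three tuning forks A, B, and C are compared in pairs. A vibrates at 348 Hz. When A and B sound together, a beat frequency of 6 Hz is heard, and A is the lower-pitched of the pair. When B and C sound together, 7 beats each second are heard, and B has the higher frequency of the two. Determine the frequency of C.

347 Hz

B is above A, so f_B = 348 + 6 = 354 Hz.
C is below B, so f_C = 354 − 7 = 347 Hz.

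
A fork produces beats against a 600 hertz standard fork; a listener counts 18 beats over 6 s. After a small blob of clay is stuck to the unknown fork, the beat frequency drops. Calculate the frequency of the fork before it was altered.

Beat frequency = 18/6 = 3 Hz.
|f − 600| = 3, so the fork was at either 597 Hz or 603 Hz.
Adding mass to a fork lowers its frequency; the adjustment lowers the fork's frequency.
The beat rate fell, so the adjustment moved the fork toward 600 Hz — it must have started above the reference.

603 Hz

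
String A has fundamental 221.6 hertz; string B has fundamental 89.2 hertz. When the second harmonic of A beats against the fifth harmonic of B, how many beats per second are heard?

Second harmonic of the first: 2·221.6 = 443.2 Hz.
Fifth harmonic of the second: 5·89.2 = 446.0 Hz.
f_beat = |443.2 − 446.0| = 2.8 Hz.

2.8 Hz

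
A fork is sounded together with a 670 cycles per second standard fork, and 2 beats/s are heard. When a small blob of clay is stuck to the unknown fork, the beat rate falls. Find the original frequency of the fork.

|f − 670| = 2, so the fork was at either 668 Hz or 672 Hz.
Adding mass to a fork lowers its frequency; the adjustment lowers the fork's frequency.
The beat rate fell, so the adjustment moved the fork toward 670 Hz — it must have started above the reference.

672 Hz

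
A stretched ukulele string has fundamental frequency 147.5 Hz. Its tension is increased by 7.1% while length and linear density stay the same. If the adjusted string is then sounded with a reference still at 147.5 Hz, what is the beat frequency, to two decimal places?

5.15 Hz

For a string, f ∝ √T, so the new frequency is 147.5·√1.071 = 152.6465 Hz.
f_beat = |152.6465 − 147.5| = 5.15 Hz.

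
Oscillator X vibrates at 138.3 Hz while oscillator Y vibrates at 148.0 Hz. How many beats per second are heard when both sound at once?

f_beat = |f₁ − f₂|.
|138.3 − 148.0| = 9.7 Hz.

9.7 Hz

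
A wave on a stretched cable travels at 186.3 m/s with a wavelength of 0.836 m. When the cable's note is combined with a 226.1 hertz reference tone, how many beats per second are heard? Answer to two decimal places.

3.25 Hz

Source frequency f = v/λ = 186.3/0.836 = 222.8469 Hz.
f_beat = |222.8469 − 226.1| = 3.25 Hz.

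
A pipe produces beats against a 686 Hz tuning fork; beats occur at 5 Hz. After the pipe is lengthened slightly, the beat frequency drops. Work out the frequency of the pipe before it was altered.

|f − 686| = 5, so the pipe was at either 681 Hz or 691 Hz.
A longer pipe has a lower fundamental; the adjustment lowers the pipe's frequency.
The beat rate fell, so the adjustment moved the pipe toward 686 Hz — it must have started above the reference.

691 Hz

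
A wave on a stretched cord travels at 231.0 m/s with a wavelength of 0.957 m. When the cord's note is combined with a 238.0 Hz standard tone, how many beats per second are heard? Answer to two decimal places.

Source frequency f = v/λ = 231.0/0.957 = 241.3793 Hz.
f_beat = |241.3793 − 238.0| = 3.38 Hz.

3.38 Hz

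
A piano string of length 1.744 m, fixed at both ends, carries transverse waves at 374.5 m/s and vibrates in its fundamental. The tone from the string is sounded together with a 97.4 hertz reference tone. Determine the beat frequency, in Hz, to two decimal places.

9.97 Hz

For a string fixed at both ends, f_n = n·v/(2L) = 1·374.5/(2·1.744) = 107.3681 Hz.
f_beat = |107.3681 − 97.4| = 9.97 Hz.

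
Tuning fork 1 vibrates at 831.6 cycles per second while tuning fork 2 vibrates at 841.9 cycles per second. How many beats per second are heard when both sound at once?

10.3 Hz

Beats arise from superposition of two nearby frequencies; the beat rate is |f₁ − f₂|.
|831.6 − 841.9| = 10.3 Hz.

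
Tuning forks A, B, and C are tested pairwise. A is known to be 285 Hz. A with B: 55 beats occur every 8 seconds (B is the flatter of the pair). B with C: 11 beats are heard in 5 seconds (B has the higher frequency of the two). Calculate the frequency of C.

275.925 Hz

A–B: Beat frequency = 55/8 = 6.875 Hz.
B is below A, so f_B = 285 − 6.875 = 278.125 Hz.
B–C: Beat frequency = 11/5 = 2.2 Hz.
C is below B, so f_C = 278.125 − 2.2 = 275.925 Hz.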